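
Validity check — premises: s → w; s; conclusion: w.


This matches the form of modus ponens: the conclusion follows in every model of the premises.

Valid.


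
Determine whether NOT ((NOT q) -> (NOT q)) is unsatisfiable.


Truth table over {q}:
q | φ
-----
F | F
T | F
Every row is false.

Yes, it is a contradiction.


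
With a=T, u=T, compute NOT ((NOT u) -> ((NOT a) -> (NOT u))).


Substitute a=T, u=T:
NOT u = F
NOT a = F
NOT u = F
(NOT a) -> (NOT u) = F -> F = T
(NOT u) -> ((NOT a) -> (NOT u)) = F -> T = T
NOT ((NOT u) -> ((NOT a) -> (NOT u))) = F

F


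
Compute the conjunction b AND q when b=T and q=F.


Conjunction is true only when both operands are true.
Substitute: b=T, q=F.
T AND F evaluates to F.

F


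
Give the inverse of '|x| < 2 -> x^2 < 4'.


The inverse of (P → Q) is (¬P → ¬Q). It is equivalent to the converse, not to the original.
Here P = '|x| < 2' and Q = 'x^2 < 4'.

If not (|x| < 2), then not (x^2 < 4).


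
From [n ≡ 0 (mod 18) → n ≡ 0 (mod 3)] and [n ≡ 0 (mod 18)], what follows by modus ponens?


Modus ponens: from (P → Q) and P, infer Q.
P = 'n ≡ 0 (mod 18)' is asserted, and P → Q holds, so Q follows.

n ≡ 0 (mod 3).


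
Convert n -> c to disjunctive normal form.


Step 1: Rewrite n → c as ¬n ∨ c.

(NOT n) OR c


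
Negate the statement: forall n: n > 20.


¬(forall x: φ) = exists x: ¬φ, and ¬(exists x: φ) = forall x: ¬φ.
Apply to the universal statement.

exists n: ~(n > 20)


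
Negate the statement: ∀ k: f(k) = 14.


¬(∀ x: φ) = ∃ x: ¬φ, and ¬(∃ x: φ) = ∀ x: ¬φ.
Apply to the universal statement.

∃ k: ¬(f(k) = 14)


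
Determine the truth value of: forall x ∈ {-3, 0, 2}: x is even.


Evaluate the predicate on each element: -3:False, 0:True, 2:True.
Counterexample x = -3 fails the predicate.

False


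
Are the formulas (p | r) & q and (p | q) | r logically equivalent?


Compare truth tables:
p | q | r | φ | ψ
-----------------
False | False | False | False | False
True | False | False | False | True
False | True | False | False | True
True | True | False | True | True
False | False | True | False | True
True | False | True | False | True
False | True | True | True | True
True | True | True | True | True
They differ at row 2 (p=True, q=False, r=False): φ=False but ψ=True.

No, they are not logically equivalent.


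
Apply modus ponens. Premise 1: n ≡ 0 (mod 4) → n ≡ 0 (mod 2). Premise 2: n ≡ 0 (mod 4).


Modus ponens: from (P → Q) and P, infer Q.
P = 'n ≡ 0 (mod 4)' is asserted, and P → Q holds, so Q follows.

n ≡ 0 (mod 2).


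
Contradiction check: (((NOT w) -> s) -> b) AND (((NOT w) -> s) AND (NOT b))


Truth table over {b, s, w}:
b | s | w | φ
-------------
F | F | F | F
T | F | F | F
F | T | F | F
T | T | F | F
F | F | T | F
T | F | T | F
F | T | T | F
T | T | T | F
Every row is false.

Yes, it is a contradiction.


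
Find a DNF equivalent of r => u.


Step 1: Rewrite r → u as ¬r ∨ u.

(~r) | u


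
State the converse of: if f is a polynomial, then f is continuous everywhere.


The converse of (P → Q) is (Q → P). It is not in general equivalent to the original.
Here P = 'f is a polynomial' and Q = 'f is continuous everywhere'.

If f is continuous everywhere, then f is a polynomial.


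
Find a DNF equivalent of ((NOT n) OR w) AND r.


Step 1: Distribute ∧ over ∨: ((¬n) ∨ w) ∧ r = ((¬n) ∧ r) ∨ (w ∧ r).

((NOT n) AND r) OR (w AND r)


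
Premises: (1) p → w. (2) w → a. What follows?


Hypothetical syllogism: from (P → Q) and (Q → R), infer (P → R).
Chain the two implications through the shared middle term 'w'.

p → a


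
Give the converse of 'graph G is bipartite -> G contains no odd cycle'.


The converse of (P → Q) is (Q → P). It is not in general equivalent to the original.
Here P = 'graph G is bipartite' and Q = 'G contains no odd cycle'.

If G contains no odd cycle, then graph G is bipartite.


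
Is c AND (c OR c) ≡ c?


Compare truth tables:
c | φ | ψ
---------
F | F | F
T | T | T
The columns φ and ψ agree on every row.

Yes, they are logically equivalent.


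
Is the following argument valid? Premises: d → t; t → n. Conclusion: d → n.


This matches the form of hypothetical syllogism: the conclusion follows in every model of the premises.

Valid.


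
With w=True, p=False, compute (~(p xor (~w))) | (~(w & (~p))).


Substitute w=True, p=False:
~w = False
p xor (~w) = False xor False = False
~(p xor (~w)) = True
~p = True
w & (~p) = True & True = True
~(w & (~p)) = False
(~(p xor (~w))) | (~(w & (~p))) = True | False = True

True


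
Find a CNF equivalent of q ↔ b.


Step 1: Rewrite q ↔ b as (q → b) ∧ (b → q).
Step 2: Rewrite each implication as a disjunction.

((¬q) ∨ b) ∧ ((¬b) ∨ q)


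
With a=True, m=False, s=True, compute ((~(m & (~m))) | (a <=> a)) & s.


Substitute a=True, m=False, s=True:
~m = True
m & (~m) = False & True = False
~(m & (~m)) = True
a <=> a = True <=> True = True
(~(m & (~m))) | (a <=> a) = True | True = True
((~(m & (~m))) | (a <=> a)) & s = True & True = True

True


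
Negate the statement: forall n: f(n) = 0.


¬(forall x: φ) = exists x: ¬φ, and ¬(exists x: φ) = forall x: ¬φ.
Apply to the universal statement.

exists n: ~(f(n) = 0)


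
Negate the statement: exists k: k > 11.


¬(forall x: φ) = exists x: ¬φ, and ¬(exists x: φ) = forall x: ¬φ.
Apply to the existential statement.

forall k: ~(k > 11)


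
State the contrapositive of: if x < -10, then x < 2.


The contrapositive of (P → Q) is (¬Q → ¬P); it is logically equivalent to the original.
Here P = 'x < -10' and Q = 'x < 2'.

If not (x < 2), then not (x < -10).


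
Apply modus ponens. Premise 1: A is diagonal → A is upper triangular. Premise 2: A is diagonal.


Modus ponens: from (P → Q) and P, infer Q.
P = 'A is diagonal' is asserted, and P → Q holds, so Q follows.

A is upper triangular.


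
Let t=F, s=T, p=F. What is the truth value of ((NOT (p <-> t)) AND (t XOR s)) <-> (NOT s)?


Substitute t=F, s=T, p=F:
p <-> t = F <-> F = T
NOT (p <-> t) = F
t XOR s = F XOR T = T
(NOT (p <-> t)) AND (t XOR s) = F AND T = F
NOT s = F
((NOT (p <-> t)) AND (t XOR s)) <-> (NOT s) = F <-> F = T

T


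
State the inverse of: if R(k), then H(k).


The inverse of (P → Q) is (¬P → ¬Q). It is equivalent to the converse, not to the original.
Here P = 'R(k)' and Q = 'H(k)'.

If not (R(k)), then not (H(k)).


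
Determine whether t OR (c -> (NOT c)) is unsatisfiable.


Truth table over {c, t}:
c | t | φ
---------
F | F | T
T | F | F
F | T | T
T | T | T
Satisfying assignment at row 1: c=F, t=F gives T.

No, it is not a contradiction.


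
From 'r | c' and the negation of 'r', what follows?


Disjunctive syllogism: from (P ∨ Q) and ¬P, infer Q.
One disjunct, 'r', is ruled out; the other must hold.

c


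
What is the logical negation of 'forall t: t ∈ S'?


¬(forall x: φ) = exists x: ¬φ, and ¬(exists x: φ) = forall x: ¬φ.
Apply to the universal statement.

exists t: ~(t ∈ S)


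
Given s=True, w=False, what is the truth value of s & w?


Conjunction is true only when both operands are true.
Substitute: s=True, w=False.
True & False evaluates to False.

False


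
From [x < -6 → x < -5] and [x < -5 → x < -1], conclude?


Hypothetical syllogism: from (P → Q) and (Q → R), infer (P → R).
Chain the two implications through the shared middle term 'x < -5'.

x < -6 → x < -1


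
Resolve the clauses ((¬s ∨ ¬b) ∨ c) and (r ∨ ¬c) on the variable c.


The clauses contain complementary literals c and ¬c.
Resolution eliminates this pair and disjoins the remaining literals (merging duplicates).

((¬s ∨ ¬b) ∨ r)


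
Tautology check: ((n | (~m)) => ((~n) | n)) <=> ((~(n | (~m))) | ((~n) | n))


Build the truth table over {m, n}:
m | n | φ
---------
False | False | True
True | False | True
False | True | True
True | True | True
Every row evaluates to true.

Yes, it is a tautology.


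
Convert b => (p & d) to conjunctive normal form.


Step 1: Rewrite b → (p ∧ d) as ¬b ∨ (p ∧ d).
Step 2: Distribute ∨ over ∧.

((~b) | p) & ((~b) | d)


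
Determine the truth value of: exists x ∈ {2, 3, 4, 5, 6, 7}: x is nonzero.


Evaluate the predicate on each element: 2:True, 3:True, 4:True, 5:True, 6:True, 7:True.
Witness x = 2 satisfies the predicate.

True


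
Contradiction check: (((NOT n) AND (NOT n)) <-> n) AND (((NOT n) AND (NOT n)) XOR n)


Truth table over {n}:
n | φ
-----
F | F
T | F
Every row is false.

Yes, it is a contradiction.


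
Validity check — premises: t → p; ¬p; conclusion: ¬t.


This matches the form of modus tollens: the conclusion follows in every model of the premises.

Valid.


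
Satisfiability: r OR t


Search for a satisfying assignment over {r, t}.
Try r=T, t=F: the formula evaluates to T.
A satisfying assignment exists.

Satisfiable.


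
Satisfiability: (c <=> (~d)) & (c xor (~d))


Check all 4 assignments over {c, d}:
c | d | φ
---------
False | False | False
True | False | False
False | True | False
True | True | False
No assignment makes the formula true.

Unsatisfiable.


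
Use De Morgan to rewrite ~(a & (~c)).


De Morgan: the negation of a conjunction is the disjunction of the negations.
Distribute ~ across &, flipping it to |, and negate each literal.

(~a) | c


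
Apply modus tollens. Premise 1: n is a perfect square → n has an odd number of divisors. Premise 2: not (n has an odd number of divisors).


Modus tollens: from (P → Q) and ¬Q, infer ¬P.
Q = 'n has an odd number of divisors' is denied; since P → Q, P must also fail.

Not (n is a perfect square).


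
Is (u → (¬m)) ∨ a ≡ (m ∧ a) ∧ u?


Compare truth tables:
a | m | u | φ | ψ
-----------------
F | F | F | T | F
T | F | F | T | F
F | T | F | T | F
T | T | F | T | F
F | F | T | T | F
T | F | T | T | F
F | T | T | F | F
T | T | T | T | T
They differ at row 1 (a=F, m=F, u=F): φ=T but ψ=F.

No, they are not logically equivalent.


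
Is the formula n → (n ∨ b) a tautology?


Build the truth table over {b, n}:
b | n | φ
---------
F | F | T
T | F | T
F | T | T
T | T | T
Every row evaluates to true.

Yes, it is a tautology.


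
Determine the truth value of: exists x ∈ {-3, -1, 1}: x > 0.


Evaluate the predicate on each element: -3:False, -1:False, 1:True.
Witness x = 1 satisfies the predicate.

True


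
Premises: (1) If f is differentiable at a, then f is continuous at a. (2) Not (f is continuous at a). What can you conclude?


Modus tollens: from (P → Q) and ¬Q, infer ¬P.
Q = 'f is continuous at a' is denied; since P → Q, P must also fail.

Not (f is differentiable at a).


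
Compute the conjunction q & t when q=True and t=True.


Conjunction is true only when both operands are true.
Substitute: q=True, t=True.
True & True evaluates to True.

True


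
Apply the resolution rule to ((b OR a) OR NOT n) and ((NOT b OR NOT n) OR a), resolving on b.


The clauses contain complementary literals b and NOTb.
Resolution eliminates this pair and disjoins the remaining literals (merging duplicates).

(a OR NOT n)


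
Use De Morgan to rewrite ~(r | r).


De Morgan: the negation of a disjunction is the conjunction of the negations.
Distribute ~ across |, flipping it to &, and negate each literal.

(~r) & (~r)


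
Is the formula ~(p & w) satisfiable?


Search for a satisfying assignment over {p, w}.
Try p=False, w=False: the formula evaluates to True.
A satisfying assignment exists.

Satisfiable.


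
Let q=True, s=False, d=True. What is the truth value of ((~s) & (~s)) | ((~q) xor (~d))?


Substitute q=True, s=False, d=True:
~s = True
~s = True
(~s) & (~s) = True & True = True
~q = False
~d = False
(~q) xor (~d) = False xor False = False
((~s) & (~s)) | ((~q) xor (~d)) = True | False = True

True


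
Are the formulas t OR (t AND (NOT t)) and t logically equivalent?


Compare truth tables:
t | φ | ψ
---------
F | F | F
T | T | T
The columns φ and ψ agree on every row.

Yes, they are logically equivalent.


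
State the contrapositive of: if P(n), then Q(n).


The contrapositive of (P → Q) is (¬Q → ¬P); it is logically equivalent to the original.
Here P = 'P(n)' and Q = 'Q(n)'.

If not (Q(n)), then not (P(n)).


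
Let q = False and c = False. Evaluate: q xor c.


Exclusive or is true when exactly one operand is true.
Substitute: q=False, c=False.
False xor False evaluates to False.

False


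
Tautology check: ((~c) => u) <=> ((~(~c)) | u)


Build the truth table over {c, u}:
c | u | φ
---------
False | False | True
True | False | True
False | True | True
True | True | True
Every row evaluates to true.

Yes, it is a tautology.


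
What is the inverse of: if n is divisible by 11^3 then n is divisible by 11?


The inverse of (P → Q) is (¬P → ¬Q). It is equivalent to the converse, not to the original.
Here P = 'n is divisible by 11^3' and Q = 'n is divisible by 11'.

If not (n is divisible by 11^3), then not (n is divisible by 11).


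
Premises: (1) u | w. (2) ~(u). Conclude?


Disjunctive syllogism: from (P ∨ Q) and ¬P, infer Q.
One disjunct, 'u', is ruled out; the other must hold.

w


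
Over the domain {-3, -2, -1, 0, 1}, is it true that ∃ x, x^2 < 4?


Evaluate the predicate on each element: -3:F, -2:F, -1:T, 0:T, 1:T.
Witness x = -1 satisfies the predicate.

T


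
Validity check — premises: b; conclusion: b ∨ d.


This matches the form of disjunction introduction: the conclusion follows in every model of the premises.

Valid.


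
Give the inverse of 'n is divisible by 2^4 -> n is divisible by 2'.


The inverse of (P → Q) is (¬P → ¬Q). It is equivalent to the converse, not to the original.
Here P = 'n is divisible by 2^4' and Q = 'n is divisible by 2'.

If not (n is divisible by 2^4), then not (n is divisible by 2).


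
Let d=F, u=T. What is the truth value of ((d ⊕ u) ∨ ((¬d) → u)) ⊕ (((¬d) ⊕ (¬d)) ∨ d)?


Substitute d=F, u=T:
d ⊕ u = F ⊕ T = T
¬d = T
(¬d) → u = T → T = T
(d ⊕ u) ∨ ((¬d) → u) = T ∨ T = T
¬d = T
¬d = T
(¬d) ⊕ (¬d) = T ⊕ T = F
((¬d) ⊕ (¬d)) ∨ d = F ∨ F = F
((d ⊕ u) ∨ ((¬d) → u)) ⊕ (((¬d) ⊕ (¬d)) ∨ d) = T ⊕ F = T

T


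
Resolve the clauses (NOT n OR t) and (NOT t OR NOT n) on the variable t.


The clauses contain complementary literals t and NOTt.
Resolution eliminates this pair and disjoins the remaining literals (merging duplicates).

NOT n


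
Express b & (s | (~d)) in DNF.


Step 1: Distribute ∧ over ∨: b ∧ (s ∨ (¬d)) = (b ∧ s) ∨ (b ∧ (¬d)).

(b & s) | (b & (~d))


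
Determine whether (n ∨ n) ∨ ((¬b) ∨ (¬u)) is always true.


Build the truth table over {b, n, u}:
b | n | u | φ
-------------
F | F | F | T
T | F | F | T
F | T | F | T
T | T | F | T
F | F | T | T
T | F | T | F
F | T | T | T
T | T | T | T
Counterexample at row 6: with b=T, n=F, u=T, the formula is F.

No, it is not a tautology.


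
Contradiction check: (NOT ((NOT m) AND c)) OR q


Truth table over {c, m, q}:
c | m | q | φ
-------------
F | F | F | T
T | F | F | F
F | T | F | T
T | T | F | T
F | F | T | T
T | F | T | T
F | T | T | T
T | T | T | T
Satisfying assignment at row 1: c=F, m=F, q=F gives T.

No, it is not a contradiction.


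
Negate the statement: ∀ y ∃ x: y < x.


Negation flips each quantifier (∀↔∃) and negates the inner predicate.
¬(∀ y ∃ x: φ) = ∃ y ∀ x: ¬φ.

∃ y ∀ x: ¬(y < x)


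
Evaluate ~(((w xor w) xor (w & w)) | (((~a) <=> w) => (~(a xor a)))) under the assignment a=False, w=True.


Substitute a=False, w=True:
w xor w = True xor True = False
w & w = True & True = True
(w xor w) xor (w & w) = False xor True = True
~a = True
(~a) <=> w = True <=> True = True
a xor a = False xor False = False
~(a xor a) = True
((~a) <=> w) => (~(a xor a)) = True => True = True
((w xor w) xor (w & w)) | (((~a) <=> w) => (~(a xor a))) = True | True = True
~(((w xor w) xor (w & w)) | (((~a) <=> w) => (~(a xor a)))) = False

False


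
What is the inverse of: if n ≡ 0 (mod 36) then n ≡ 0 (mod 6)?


The inverse of (P → Q) is (¬P → ¬Q). It is equivalent to the converse, not to the original.
Here P = 'n ≡ 0 (mod 36)' and Q = 'n ≡ 0 (mod 6)'.

If not (n ≡ 0 (mod 36)), then not (n ≡ 0 (mod 6)).


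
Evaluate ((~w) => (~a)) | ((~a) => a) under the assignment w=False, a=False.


Substitute w=False, a=False:
~w = True
~a = True
(~w) => (~a) = True => True = True
~a = True
(~a) => a = True => False = False
((~w) => (~a)) | ((~a) => a) = True | False = True

True


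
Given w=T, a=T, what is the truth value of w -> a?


Implication is false only when antecedent is true and consequent is false.
Substitute: w=T, a=T.
T -> T evaluates to T.

T


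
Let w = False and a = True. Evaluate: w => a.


Implication is false only when antecedent is true and consequent is false.
Substitute: w=False, a=True.
False => True evaluates to True.

True


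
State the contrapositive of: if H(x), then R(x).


The contrapositive of (P → Q) is (¬Q → ¬P); it is logically equivalent to the original.
Here P = 'H(x)' and Q = 'R(x)'.

If not (R(x)), then not (H(x)).


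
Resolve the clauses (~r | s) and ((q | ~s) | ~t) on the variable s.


The clauses contain complementary literals s and ~s.
Resolution eliminates this pair and disjoins the remaining literals (merging duplicates).

((~r | ~t) | q)


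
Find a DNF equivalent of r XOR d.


Step 1: r ⊕ d is true exactly when they disagree: (r ∧ ¬d) ∨ (¬r ∧ d).

(r AND (NOT d)) OR ((NOT r) AND d)


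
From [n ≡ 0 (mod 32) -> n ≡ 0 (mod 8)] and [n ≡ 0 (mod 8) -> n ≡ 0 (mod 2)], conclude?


Hypothetical syllogism: from (P → Q) and (Q → R), infer (P → R).
Chain the two implications through the shared middle term 'n ≡ 0 (mod 8)'.

n ≡ 0 (mod 32) -> n ≡ 0 (mod 2)


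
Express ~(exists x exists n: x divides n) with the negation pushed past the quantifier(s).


Negation flips each quantifier (∀↔∃) and negates the inner predicate.
¬(exists x exists n: φ) = forall x forall n: ¬φ.

forall x forall n: ~(x divides n)


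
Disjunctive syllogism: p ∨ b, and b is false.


Disjunctive syllogism: from (P ∨ Q) and ¬P, infer Q.
One disjunct, 'b', is ruled out; the other must hold.

p


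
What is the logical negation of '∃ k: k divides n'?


¬(∀ x: φ) = ∃ x: ¬φ, and ¬(∃ x: φ) = ∀ x: ¬φ.
Apply to the existential statement.

∀ k: ¬(k divides n)


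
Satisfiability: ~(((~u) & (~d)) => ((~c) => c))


Search for a satisfying assignment over {c, d, u}.
Try c=False, d=False, u=False: the formula evaluates to True.
A satisfying assignment exists.

Satisfiable.


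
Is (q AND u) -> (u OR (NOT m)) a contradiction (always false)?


Truth table over {m, q, u}:
m | q | u | φ
-------------
F | F | F | T
T | F | F | T
F | T | F | T
T | T | F | T
F | F | T | T
T | F | T | T
F | T | T | T
T | T | T | T
Satisfying assignment at row 1: m=F, q=F, u=F gives T.

No, it is not a contradiction.


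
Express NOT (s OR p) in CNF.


Step 1: Apply De Morgan: ¬(s ∨ p) = ¬s ∧ ¬p.

(NOT s) AND (NOT p)


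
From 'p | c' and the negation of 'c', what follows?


Disjunctive syllogism: from (P ∨ Q) and ¬P, infer Q.
One disjunct, 'c', is ruled out; the other must hold.

p


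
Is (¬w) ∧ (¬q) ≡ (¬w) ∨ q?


Compare truth tables:
q | w | φ | ψ
-------------
F | F | T | T
T | F | F | T
F | T | F | F
T | T | F | T
They differ at row 2 (q=T, w=F): φ=F but ψ=T.

No, they are not logically equivalent.


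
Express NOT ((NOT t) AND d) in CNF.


Step 1: Apply De Morgan: ¬((¬t) ∧ d) = ¬(¬t) ∨ ¬d.
Step 2: Eliminate any double negations (¬¬X = X).

t OR (NOT d)


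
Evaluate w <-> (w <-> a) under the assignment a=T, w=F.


Substitute a=T, w=F:
w <-> a = F <-> T = F
w <-> (w <-> a) = F <-> F = T

T


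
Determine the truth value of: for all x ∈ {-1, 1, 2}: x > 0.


Evaluate the predicate on each element: -1:F, 1:T, 2:T.
Counterexample x = -1 fails the predicate.

F


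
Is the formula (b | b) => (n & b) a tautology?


Build the truth table over {b, n}:
b | n | φ
---------
False | False | True
True | False | False
False | True | True
True | True | True
Counterexample at row 2: with b=True, n=False, the formula is False.

No, it is not a tautology.


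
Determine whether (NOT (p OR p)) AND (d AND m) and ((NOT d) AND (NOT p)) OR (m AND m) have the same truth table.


Compare truth tables:
d | m | p | φ | ψ
-----------------
F | F | F | F | T
T | F | F | F | F
F | T | F | F | T
T | T | F | T | T
F | F | T | F | F
T | F | T | F | F
F | T | T | F | T
T | T | T | F | T
They differ at row 1 (d=F, m=F, p=F): φ=F but ψ=T.

No, they are not logically equivalent.


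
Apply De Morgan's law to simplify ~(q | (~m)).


De Morgan: the negation of a disjunction is the conjunction of the negations.
Distribute ~ across |, flipping it to &, and negate each literal.

(~q) & m


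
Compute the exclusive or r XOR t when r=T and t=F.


Exclusive or is true when exactly one operand is true.
Substitute: r=T, t=F.
T XOR F evaluates to T.

T


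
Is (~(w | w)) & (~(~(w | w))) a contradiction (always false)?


Truth table over {w}:
w | φ
-----
False | False
True | False
Every row is false.

Yes, it is a contradiction.


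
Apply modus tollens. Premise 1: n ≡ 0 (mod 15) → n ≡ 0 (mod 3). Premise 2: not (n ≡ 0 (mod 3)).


Modus tollens: from (P → Q) and ¬Q, infer ¬P.
Q = 'n ≡ 0 (mod 3)' is denied; since P → Q, P must also fail.

Not (n ≡ 0 (mod 15)).


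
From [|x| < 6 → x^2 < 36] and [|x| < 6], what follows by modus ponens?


Modus ponens: from (P → Q) and P, infer Q.
P = '|x| < 6' is asserted, and P → Q holds, so Q follows.

x^2 < 36.


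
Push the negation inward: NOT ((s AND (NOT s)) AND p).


De Morgan: the negation of a conjunction is the disjunction of the negations.
Distribute NOT across AND, flipping it to OR, and negate each literal.

((NOT s) OR s) OR (NOT p)


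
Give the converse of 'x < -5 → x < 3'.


The converse of (P → Q) is (Q → P). It is not in general equivalent to the original.
Here P = 'x < -5' and Q = 'x < 3'.

If x < 3, then x < -5.


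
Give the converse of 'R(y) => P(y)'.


The converse of (P → Q) is (Q → P). It is not in general equivalent to the original.
Here P = 'R(y)' and Q = 'P(y)'.

If P(y), then R(y).


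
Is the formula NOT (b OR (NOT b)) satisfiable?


Check all 2 assignments over {b}:
b | φ
-----
F | F
T | F
No assignment makes the formula true.

Unsatisfiable.


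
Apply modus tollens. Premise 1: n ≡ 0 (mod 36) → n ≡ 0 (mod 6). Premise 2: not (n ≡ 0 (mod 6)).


Modus tollens: from (P → Q) and ¬Q, infer ¬P.
Q = 'n ≡ 0 (mod 6)' is denied; since P → Q, P must also fail.

Not (n ≡ 0 (mod 36)).


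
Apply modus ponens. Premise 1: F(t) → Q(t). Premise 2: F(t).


Modus ponens: from (P → Q) and P, infer Q.
P = 'F(t)' is asserted, and P → Q holds, so Q follows.

Q(t).


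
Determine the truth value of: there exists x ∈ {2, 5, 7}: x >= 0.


Evaluate the predicate on each element: 2:T, 5:T, 7:T.
Witness x = 2 satisfies the predicate.

T


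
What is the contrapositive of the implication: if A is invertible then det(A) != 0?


The contrapositive of (P → Q) is (¬Q → ¬P); it is logically equivalent to the original.
Here P = 'A is invertible' and Q = 'det(A) != 0'.

If not (det(A) != 0), then not (A is invertible).


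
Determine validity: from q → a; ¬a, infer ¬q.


This matches the form of modus tollens: the conclusion follows in every model of the premises.

Valid.


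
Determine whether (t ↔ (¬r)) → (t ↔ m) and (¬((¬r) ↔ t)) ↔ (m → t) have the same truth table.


Compare truth tables:
m | r | t | φ | ψ
-----------------
F | F | F | T | T
T | F | F | T | F
F | T | F | T | F
T | T | F | F | T
F | F | T | F | F
T | F | T | T | F
F | T | T | T | T
T | T | T | T | T
They differ at row 2 (m=T, r=F, t=F): φ=T but ψ=F.

No, they are not logically equivalent.


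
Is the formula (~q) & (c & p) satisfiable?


Search for a satisfying assignment over {c, p, q}.
Try c=True, p=True, q=False: the formula evaluates to True.
A satisfying assignment exists.

Satisfiable.


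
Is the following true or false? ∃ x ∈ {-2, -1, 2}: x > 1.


Evaluate the predicate on each element: -2:F, -1:F, 2:T.
Witness x = 2 satisfies the predicate.

T


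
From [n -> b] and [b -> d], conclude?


Hypothetical syllogism: from (P → Q) and (Q → R), infer (P → R).
Chain the two implications through the shared middle term 'b'.

n -> d


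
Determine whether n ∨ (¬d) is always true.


Build the truth table over {d, n}:
d | n | φ
---------
F | F | T
T | F | F
F | T | T
T | T | T
Counterexample at row 2: with d=T, n=F, the formula is F.

No, it is not a tautology.


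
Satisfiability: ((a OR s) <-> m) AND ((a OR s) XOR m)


Check all 8 assignments over {a, m, s}:
a | m | s | φ
-------------
F | F | F | F
T | F | F | F
F | T | F | F
T | T | F | F
F | F | T | F
T | F | T | F
F | T | T | F
T | T | T | F
No assignment makes the formula true.

Unsatisfiable.


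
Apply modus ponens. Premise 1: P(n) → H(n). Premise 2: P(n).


Modus ponens: from (P → Q) and P, infer Q.
P = 'P(n)' is asserted, and P → Q holds, so Q follows.

H(n).


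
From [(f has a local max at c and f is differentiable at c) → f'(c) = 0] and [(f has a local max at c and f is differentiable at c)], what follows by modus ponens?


Modus ponens: from (P → Q) and P, infer Q.
P = '(f has a local max at c and f is differentiable at c)' is asserted, and P → Q holds, so Q follows.

f'(c) = 0.


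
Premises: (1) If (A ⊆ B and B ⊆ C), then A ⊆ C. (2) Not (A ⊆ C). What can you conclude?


Modus tollens: from (P → Q) and ¬Q, infer ¬P.
Q = 'A ⊆ C' is denied; since P → Q, P must also fail.

Not ((A ⊆ B and B ⊆ C)).


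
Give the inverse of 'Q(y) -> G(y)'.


The inverse of (P → Q) is (¬P → ¬Q). It is equivalent to the converse, not to the original.
Here P = 'Q(y)' and Q = 'G(y)'.

If not (Q(y)), then not (G(y)).


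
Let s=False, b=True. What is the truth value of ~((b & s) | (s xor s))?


Substitute s=False, b=True:
b & s = True & False = False
s xor s = False xor False = False
(b & s) | (s xor s) = False | False = False
~((b & s) | (s xor s)) = True

True


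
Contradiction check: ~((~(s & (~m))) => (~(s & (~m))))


Truth table over {m, s}:
m | s | φ
---------
False | False | False
True | False | False
False | True | False
True | True | False
Every row is false.

Yes, it is a contradiction.


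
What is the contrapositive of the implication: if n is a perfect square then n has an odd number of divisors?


The contrapositive of (P → Q) is (¬Q → ¬P); it is logically equivalent to the original.
Here P = 'n is a perfect square' and Q = 'n has an odd number of divisors'.

If not (n has an odd number of divisors), then not (n is a perfect square).


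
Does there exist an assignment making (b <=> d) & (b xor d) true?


Check all 4 assignments over {b, d}:
b | d | φ
---------
False | False | False
True | False | False
False | True | False
True | True | False
No assignment makes the formula true.

Unsatisfiable.


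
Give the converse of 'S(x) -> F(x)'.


The converse of (P → Q) is (Q → P). It is not in general equivalent to the original.
Here P = 'S(x)' and Q = 'F(x)'.

If F(x), then S(x).


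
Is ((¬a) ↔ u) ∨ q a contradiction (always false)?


Truth table over {a, q, u}:
a | q | u | φ
-------------
F | F | F | F
T | F | F | T
F | T | F | T
T | T | F | T
F | F | T | T
T | F | T | F
F | T | T | T
T | T | T | T
Satisfying assignment at row 2: a=T, q=F, u=F gives T.

No, it is not a contradiction.


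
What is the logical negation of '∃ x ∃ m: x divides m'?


Negation flips each quantifier (∀↔∃) and negates the inner predicate.
¬(∃ x ∃ m: φ) = ∀ x ∀ m: ¬φ.

∀ x ∀ m: ¬(x divides m)


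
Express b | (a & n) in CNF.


Step 1: Distribute ∨ over ∧: b ∨ (a ∧ n) = (b ∨ a) ∧ (b ∨ n).

(b | a) & (b | n)


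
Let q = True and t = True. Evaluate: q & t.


Conjunction is true only when both operands are true.
Substitute: q=True, t=True.
True & True evaluates to True.

True


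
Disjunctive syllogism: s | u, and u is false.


Disjunctive syllogism: from (P ∨ Q) and ¬P, infer Q.
One disjunct, 'u', is ruled out; the other must hold.

s


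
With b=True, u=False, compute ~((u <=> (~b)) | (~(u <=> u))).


Substitute b=True, u=False:
~b = False
u <=> (~b) = False <=> False = True
u <=> u = False <=> False = True
~(u <=> u) = False
(u <=> (~b)) | (~(u <=> u)) = True | False = True
~((u <=> (~b)) | (~(u <=> u))) = False

False


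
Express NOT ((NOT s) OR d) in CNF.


Step 1: Apply De Morgan: ¬((¬s) ∨ d) = ¬(¬s) ∧ ¬d.
Step 2: Eliminate any double negations (¬¬X = X).

s AND (NOT d)


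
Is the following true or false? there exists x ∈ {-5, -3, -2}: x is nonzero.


Evaluate the predicate on each element: -5:T, -3:T, -2:T.
Witness x = -5 satisfies the predicate.

T


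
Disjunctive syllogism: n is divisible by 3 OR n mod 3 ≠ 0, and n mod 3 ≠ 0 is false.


Disjunctive syllogism: from (P ∨ Q) and ¬P, infer Q.
One disjunct, 'n mod 3 ≠ 0', is ruled out; the other must hold.

n is divisible by 3


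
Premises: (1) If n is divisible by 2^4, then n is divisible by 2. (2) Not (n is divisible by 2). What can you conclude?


Modus tollens: from (P → Q) and ¬Q, infer ¬P.
Q = 'n is divisible by 2' is denied; since P → Q, P must also fail.

Not (n is divisible by 2^4).


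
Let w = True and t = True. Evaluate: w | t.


Disjunction is false only when both operands are false.
Substitute: w=True, t=True.
True | True evaluates to True.

True


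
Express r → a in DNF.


Step 1: Rewrite r → a as ¬r ∨ a.

(¬r) ∨ a


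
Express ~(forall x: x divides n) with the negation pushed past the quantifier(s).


¬(forall x: φ) = exists x: ¬φ, and ¬(exists x: φ) = forall x: ¬φ.
Apply to the universal statement.

exists x: ~(x divides n)


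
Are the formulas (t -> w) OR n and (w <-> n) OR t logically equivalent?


Compare truth tables:
n | t | w | φ | ψ
-----------------
F | F | F | T | T
T | F | F | T | F
F | T | F | F | T
T | T | F | T | T
F | F | T | T | F
T | F | T | T | T
F | T | T | T | T
T | T | T | T | T
They differ at row 2 (n=T, t=F, w=F): φ=T but ψ=F.

No, they are not logically equivalent.


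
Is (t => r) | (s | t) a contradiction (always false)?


Truth table over {r, s, t}:
r | s | t | φ
-------------
False | False | False | True
True | False | False | True
False | True | False | True
True | True | False | True
False | False | True | True
True | False | True | True
False | True | True | True
True | True | True | True
Satisfying assignment at row 1: r=False, s=False, t=False gives True.

No, it is not a contradiction.


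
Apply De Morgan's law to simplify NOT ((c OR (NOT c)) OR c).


De Morgan: the negation of a disjunction is the conjunction of the negations.
Distribute NOT across OR, flipping it to AND, and negate each literal.

((NOT c) AND c) AND (NOT c)


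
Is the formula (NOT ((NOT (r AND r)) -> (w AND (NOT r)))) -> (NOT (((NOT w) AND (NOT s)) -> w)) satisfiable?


Search for a satisfying assignment over {r, s, w}.
Try r=F, s=F, w=F: the formula evaluates to T.
A satisfying assignment exists.

Satisfiable.


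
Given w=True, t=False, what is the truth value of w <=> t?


Biconditional is true when both operands have the same truth value.
Substitute: w=True, t=False.
True <=> False evaluates to False.

False


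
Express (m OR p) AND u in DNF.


Step 1: Distribute ∧ over ∨: (m ∨ p) ∧ u = (m ∧ u) ∨ (p ∧ u).

(m AND u) OR (p AND u)


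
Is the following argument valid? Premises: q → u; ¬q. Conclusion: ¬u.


This is denying the antecedent (fallacy). There exist truth assignments where the premises are all true but the conclusion is false.

Invalid.


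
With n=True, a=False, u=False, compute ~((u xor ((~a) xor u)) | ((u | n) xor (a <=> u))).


Substitute n=True, a=False, u=False:
~a = True
(~a) xor u = True xor False = True
u xor ((~a) xor u) = False xor True = True
u | n = False | True = True
a <=> u = False <=> False = True
(u | n) xor (a <=> u) = True xor True = False
(u xor ((~a) xor u)) | ((u | n) xor (a <=> u)) = True | False = True
~((u xor ((~a) xor u)) | ((u | n) xor (a <=> u))) = False

False


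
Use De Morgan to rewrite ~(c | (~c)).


De Morgan: the negation of a disjunction is the conjunction of the negations.
Distribute ~ across |, flipping it to &, and negate each literal.

(~c) & c


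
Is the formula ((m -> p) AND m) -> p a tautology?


Build the truth table over {m, p}:
m | p | φ
---------
F | F | T
T | F | T
F | T | T
T | T | T
Every row evaluates to true.

Yes, it is a tautology.


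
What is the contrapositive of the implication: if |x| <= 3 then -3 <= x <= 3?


The contrapositive of (P → Q) is (¬Q → ¬P); it is logically equivalent to the original.
Here P = '|x| <= 3' and Q = '-3 <= x <= 3'.

If not (-3 <= x <= 3), then not (|x| <= 3).


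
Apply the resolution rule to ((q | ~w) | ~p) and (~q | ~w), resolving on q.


The clauses contain complementary literals q and ~q.
Resolution eliminates this pair and disjoins the remaining literals (merging duplicates).

(~w | ~p)


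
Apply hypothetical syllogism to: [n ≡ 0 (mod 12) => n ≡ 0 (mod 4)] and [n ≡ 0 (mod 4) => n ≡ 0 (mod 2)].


Hypothetical syllogism: from (P → Q) and (Q → R), infer (P → R).
Chain the two implications through the shared middle term 'n ≡ 0 (mod 4)'.

n ≡ 0 (mod 12) => n ≡ 0 (mod 2)


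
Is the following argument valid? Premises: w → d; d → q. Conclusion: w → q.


This matches the form of hypothetical syllogism: the conclusion follows in every model of the premises.

Valid.


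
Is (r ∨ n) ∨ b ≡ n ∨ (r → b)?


Compare truth tables:
b | n | r | φ | ψ
-----------------
F | F | F | F | T
T | F | F | T | T
F | T | F | T | T
T | T | F | T | T
F | F | T | T | F
T | F | T | T | T
F | T | T | T | T
T | T | T | T | T
They differ at row 1 (b=F, n=F, r=F): φ=F but ψ=T.

No, they are not logically equivalent.


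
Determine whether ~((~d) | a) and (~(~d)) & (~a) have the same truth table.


Compare truth tables:
a | d | φ | ψ
-------------
False | False | False | False
True | False | False | False
False | True | True | True
True | True | False | False
The columns φ and ψ agree on every row.

Yes, they are logically equivalent.


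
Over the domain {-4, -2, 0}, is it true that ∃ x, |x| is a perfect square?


Evaluate the predicate on each element: -4:T, -2:F, 0:T.
Witness x = -4 satisfies the predicate.

T


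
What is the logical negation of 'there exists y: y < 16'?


¬(for all x: φ) = there exists x: ¬φ, and ¬(there exists x: φ) = for all x: ¬φ.
Apply to the existential statement.

for all y: NOT(y < 16)


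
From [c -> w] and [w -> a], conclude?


Hypothetical syllogism: from (P → Q) and (Q → R), infer (P → R).
Chain the two implications through the shared middle term 'w'.

c -> a


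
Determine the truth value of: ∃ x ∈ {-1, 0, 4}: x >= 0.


Evaluate the predicate on each element: -1:F, 0:T, 4:T.
Witness x = 0 satisfies the predicate.

T


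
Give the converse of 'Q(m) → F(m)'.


The converse of (P → Q) is (Q → P). It is not in general equivalent to the original.
Here P = 'Q(m)' and Q = 'F(m)'.

If F(m), then Q(m).


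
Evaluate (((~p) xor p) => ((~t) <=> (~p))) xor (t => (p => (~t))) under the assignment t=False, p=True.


Substitute t=False, p=True:
~p = False
(~p) xor p = False xor True = True
~t = True
~p = False
(~t) <=> (~p) = True <=> False = False
((~p) xor p) => ((~t) <=> (~p)) = True => False = False
~t = True
p => (~t) = True => True = True
t => (p => (~t)) = False => True = True
(((~p) xor p) => ((~t) <=> (~p))) xor (t => (p => (~t))) = False xor True = True

True


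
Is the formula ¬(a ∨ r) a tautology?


Build the truth table over {a, r}:
a | r | φ
---------
F | F | T
T | F | F
F | T | F
T | T | F
Counterexample at row 2: with a=T, r=F, the formula is F.

No, it is not a tautology.


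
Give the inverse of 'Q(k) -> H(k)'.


The inverse of (P → Q) is (¬P → ¬Q). It is equivalent to the converse, not to the original.
Here P = 'Q(k)' and Q = 'H(k)'.

If not (Q(k)), then not (H(k)).


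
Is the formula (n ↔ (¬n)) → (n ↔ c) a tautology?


Build the truth table over {c, n}:
c | n | φ
---------
F | F | T
T | F | T
F | T | T
T | T | T
Every row evaluates to true.

Yes, it is a tautology.


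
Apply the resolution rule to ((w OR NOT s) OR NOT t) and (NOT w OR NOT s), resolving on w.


The clauses contain complementary literals w and NOTw.
Resolution eliminates this pair and disjoins the remaining literals (merging duplicates).

(NOT s OR NOT t)


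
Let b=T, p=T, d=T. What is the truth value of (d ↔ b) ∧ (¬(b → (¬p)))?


Substitute b=T, p=T, d=T:
d ↔ b = T ↔ T = T
¬p = F
b → (¬p) = T → F = F
¬(b → (¬p)) = T
(d ↔ b) ∧ (¬(b → (¬p))) = T ∧ T = T

T


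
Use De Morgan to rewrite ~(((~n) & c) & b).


De Morgan: the negation of a conjunction is the disjunction of the negations.
Distribute ~ across &, flipping it to |, and negate each literal.

(n | (~c)) | (~b)


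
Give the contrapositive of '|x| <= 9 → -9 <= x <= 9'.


The contrapositive of (P → Q) is (¬Q → ¬P); it is logically equivalent to the original.
Here P = '|x| <= 9' and Q = '-9 <= x <= 9'.

If not (-9 <= x <= 9), then not (|x| <= 9).


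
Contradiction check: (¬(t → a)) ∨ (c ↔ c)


Truth table over {a, c, t}:
a | c | t | φ
-------------
F | F | F | T
T | F | F | T
F | T | F | T
T | T | F | T
F | F | T | T
T | F | T | T
F | T | T | T
T | T | T | T
Satisfying assignment at row 1: a=F, c=F, t=F gives T.

No, it is not a contradiction.


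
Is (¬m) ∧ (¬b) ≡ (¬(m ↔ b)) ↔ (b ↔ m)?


Compare truth tables:
b | m | φ | ψ
-------------
F | F | T | F
T | F | F | F
F | T | F | F
T | T | F | F
They differ at row 1 (b=F, m=F): φ=T but ψ=F.

No, they are not logically equivalent.


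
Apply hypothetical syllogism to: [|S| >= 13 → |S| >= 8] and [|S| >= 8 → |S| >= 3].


Hypothetical syllogism: from (P → Q) and (Q → R), infer (P → R).
Chain the two implications through the shared middle term '|S| >= 8'.

|S| >= 13 → |S| >= 3


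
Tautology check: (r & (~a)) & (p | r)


Build the truth table over {a, p, r}:
a | p | r | φ
-------------
False | False | False | False
True | False | False | False
False | True | False | False
True | True | False | False
False | False | True | True
True | False | True | False
False | True | True | True
True | True | True | False
Counterexample at row 1: with a=False, p=False, r=False, the formula is False.

No, it is not a tautology.


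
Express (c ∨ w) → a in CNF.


Step 1: Rewrite as ¬(c ∨ w) ∨ a = (¬c ∧ ¬w) ∨ a.
Step 2: Distribute ∨ over ∧.

((¬c) ∨ a) ∧ ((¬w) ∨ a)


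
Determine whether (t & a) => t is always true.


Build the truth table over {a, t}:
a | t | φ
---------
False | False | True
True | False | True
False | True | True
True | True | True
Every row evaluates to true.

Yes, it is a tautology.
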